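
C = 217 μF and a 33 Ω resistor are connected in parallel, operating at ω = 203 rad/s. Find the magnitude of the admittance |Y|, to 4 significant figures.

53.47 mS

X_C = 1/(ωC) = 22.70 Ω
Parallel: admittances add. Y = 1/R + jωC
Y = (0.03030 + j0.04405) S
|Y| = 0.05347 S → |Z| = 1/|Y| = 18.70 Ω, ∠Z = −∠Y = -55.48°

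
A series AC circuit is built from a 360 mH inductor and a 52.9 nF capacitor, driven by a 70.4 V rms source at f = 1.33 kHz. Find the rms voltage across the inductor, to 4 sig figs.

283.8 V

ω = 2πf = 8357 rad/s
X_L = ωL = 3008 Ω
X_C = 1/(ωC) = 2262 Ω
Net reactance X = X_L − X_C = 746.3 Ω
Z = j746.3 Ω
|Z| = √(0² + 746.3²) = 746.3 Ω
I = V/|Z| = 94.33 mA
V_L = I·|Z_L| = 0.09433 × 3008 = 283.8 V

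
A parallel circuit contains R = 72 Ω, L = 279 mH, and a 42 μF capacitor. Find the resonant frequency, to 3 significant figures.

46.5 Hz

ω₀ = 1/√(LC) = 1/√(0.279 × 4.2e-05) = 292.1 rad/s
f₀ = ω₀/(2π) = 46.5 Hz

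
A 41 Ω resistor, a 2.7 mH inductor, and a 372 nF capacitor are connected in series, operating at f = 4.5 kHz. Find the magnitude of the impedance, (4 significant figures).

45.08 Ω

ω = 2πf = 28270 rad/s
X_L = ωL = 76.34 Ω
X_C = 1/(ωC) = 95.07 Ω
Net reactance X = X_L − X_C = -18.73 Ω
Z = 41.00 − j18.73 Ω
|Z| = √(41.00² + 18.73²) = 45.08 Ω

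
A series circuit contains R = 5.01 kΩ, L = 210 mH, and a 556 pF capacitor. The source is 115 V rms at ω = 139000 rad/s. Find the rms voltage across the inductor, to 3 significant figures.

X_L = ωL = 29200 Ω
X_C = 1/(ωC) = 12900 Ω
Net reactance X = X_L − X_C = 16300 Ω
Z = 5010 + j16300 Ω
|Z| = √(5010² + 16300²) = 17000 Ω
I = V/|Z| = 6.76 mA
V_L = I·|Z_L| = 0.00676 × 29200 = 197 V

197 V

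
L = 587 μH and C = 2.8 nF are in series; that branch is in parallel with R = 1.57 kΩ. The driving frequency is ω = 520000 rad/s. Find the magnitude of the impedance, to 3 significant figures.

X_L = ωL = 305 Ω
X_C = 1/(ωC) = 687 Ω
Branch 1: Z₁ = R = 1570 Ω
Branch 2 (series LC): Z₂ = j(X_L − X_C) = −j382 Ω
Parallel: Z = Z₁Z₂/(Z₁+Z₂), |Z| = 371 Ω, ∠Z = -76.3°

371 Ω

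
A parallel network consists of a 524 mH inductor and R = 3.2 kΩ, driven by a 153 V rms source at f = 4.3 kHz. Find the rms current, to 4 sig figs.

49.02 mA

ω = 2πf = 27020 rad/s
X_L = ωL = 14160 Ω
Parallel: admittances add. Y = 1/R + 1/(jωL)
Y = (0.0003125 − j7.064e-05) S
|Y| = 0.0003204 S → |Z| = 1/|Y| = 3121 Ω, ∠Z = −∠Y = 12.74°
I = V/|Z| = 153/3121 = 49.02 mA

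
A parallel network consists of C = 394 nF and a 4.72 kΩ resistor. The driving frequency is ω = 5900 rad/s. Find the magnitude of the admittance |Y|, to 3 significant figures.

2.33 mS

X_C = 1/(ωC) = 430 Ω
Parallel: admittances add. Y = 1/R + jωC
Y = (0.000212 + j0.00232) S
|Y| = 0.00233 S → |Z| = 1/|Y| = 428 Ω, ∠Z = −∠Y = -84.8°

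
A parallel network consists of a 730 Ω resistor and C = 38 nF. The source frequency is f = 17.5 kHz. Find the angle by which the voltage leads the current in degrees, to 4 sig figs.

-71.85°

ω = 2πf = 110000 rad/s
X_C = 1/(ωC) = 239.3 Ω
Parallel: admittances add. Y = 1/R + jωC
Y = (0.001370 + j0.004178) S
|Y| = 0.004397 S → |Z| = 1/|Y| = 227.4 Ω, ∠Z = −∠Y = -71.85°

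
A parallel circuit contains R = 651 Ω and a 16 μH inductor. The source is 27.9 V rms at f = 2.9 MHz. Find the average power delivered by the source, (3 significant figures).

ω = 2πf = 1.822e+07 rad/s
X_L = ωL = 292 Ω
Parallel: admittances add. Y = 1/R + 1/(jωL)
Y = (0.00154 − j0.00343) S
|Y| = 0.00376 S → |Z| = 1/|Y| = 266 Ω, ∠Z = −∠Y = 65.9°
I = V/|Z| = 105 mA
P = VI cos φ = 27.9 × 0.105 × cos(65.9°) = 1.20 W

1.20 W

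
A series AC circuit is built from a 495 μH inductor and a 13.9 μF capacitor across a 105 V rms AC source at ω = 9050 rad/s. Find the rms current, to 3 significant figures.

X_L = ωL = 4.48 Ω
X_C = 1/(ωC) = 7.95 Ω
Net reactance X = X_L − X_C = -3.47 Ω
Z = − j3.47 Ω
|Z| = √(0² + 3.47²) = 3.47 Ω
I = V/|Z| = 105/3.47 = 30.3 A

30.3 A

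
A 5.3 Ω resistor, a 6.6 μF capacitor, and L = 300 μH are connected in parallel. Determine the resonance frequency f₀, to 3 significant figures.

ω₀ = 1/√(LC) = 1/√(0.0003 × 6.6e-06) = 22470 rad/s
f₀ = ω₀/(2π) = 3.58 kHz

3.58 kHz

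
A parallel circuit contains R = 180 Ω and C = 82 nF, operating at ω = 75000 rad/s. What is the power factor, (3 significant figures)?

0.670

X_C = 1/(ωC) = 163 Ω
Parallel: admittances add. Y = 1/R + jωC
Y = (0.00556 + j0.00615) S
|Y| = 0.00829 S → |Z| = 1/|Y| = 121 Ω, ∠Z = −∠Y = -47.9°
cos φ = cos(-47.9°) = 0.670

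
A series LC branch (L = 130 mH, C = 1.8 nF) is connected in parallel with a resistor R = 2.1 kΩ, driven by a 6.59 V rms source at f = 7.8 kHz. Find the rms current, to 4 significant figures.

3.407 mA

ω = 2πf = 49010 rad/s
X_L = ωL = 6371 Ω
X_C = 1/(ωC) = 11340 Ω
Branch 1: Z₁ = R = 2100 Ω
Branch 2 (series LC): Z₂ = j(X_L − X_C) = −j4965 Ω
Parallel: Z = Z₁Z₂/(Z₁+Z₂), |Z| = 1934 Ω, ∠Z = -22.93°
I = V/|Z| = 6.59/1934 = 3.407 mA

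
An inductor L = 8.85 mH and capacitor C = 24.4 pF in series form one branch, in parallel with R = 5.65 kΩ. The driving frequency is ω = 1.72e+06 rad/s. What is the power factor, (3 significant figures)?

X_L = ωL = 15200 Ω
X_C = 1/(ωC) = 23800 Ω
Branch 1: Z₁ = R = 5650 Ω
Branch 2 (series LC): Z₂ = j(X_L − X_C) = −j8610 Ω
Parallel: Z = Z₁Z₂/(Z₁+Z₂), |Z| = 4720 Ω, ∠Z = -33.3°
cos φ = cos(-33.3°) = 0.836

0.836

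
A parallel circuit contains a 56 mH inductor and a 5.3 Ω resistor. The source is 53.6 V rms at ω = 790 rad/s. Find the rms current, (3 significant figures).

10.2 A

X_L = ωL = 44.2 Ω
Parallel: admittances add. Y = 1/R + 1/(jωL)
Y = (0.189 − j0.0226) S
|Y| = 0.190 S → |Z| = 1/|Y| = 5.26 Ω, ∠Z = −∠Y = 6.83°
I = V/|Z| = 53.6/5.26 = 10.2 A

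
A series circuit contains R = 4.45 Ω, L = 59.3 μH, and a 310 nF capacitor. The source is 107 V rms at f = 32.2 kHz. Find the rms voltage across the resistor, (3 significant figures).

80.1 V

ω = 2πf = 202300 rad/s
X_L = ωL = 12.0 Ω
X_C = 1/(ωC) = 15.9 Ω
Net reactance X = X_L − X_C = -3.95 Ω
Z = 4.45 − j3.95 Ω
|Z| = √(4.45² + 3.95²) = 5.95 Ω
I = V/|Z| = 18.0 A
V_R = I·|Z_R| = 18.0 × 4.45 = 80.1 V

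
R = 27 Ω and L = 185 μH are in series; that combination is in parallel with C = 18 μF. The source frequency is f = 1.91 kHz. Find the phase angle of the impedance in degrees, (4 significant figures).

ω = 2πf = 12000 rad/s
X_L = ωL = 2.220 Ω
X_C = 1/(ωC) = 4.629 Ω
Branch 1 (R+jX_L): Z₁ = 27.00 + j2.220 Ω, |Z₁| = 27.09 Ω
Branch 2 (−jX_C): Z₂ = −j4.629 Ω
Parallel: Z = Z₁Z₂/(Z₁+Z₂), |Z| = 4.627 Ω, ∠Z = -80.20°

-80.20°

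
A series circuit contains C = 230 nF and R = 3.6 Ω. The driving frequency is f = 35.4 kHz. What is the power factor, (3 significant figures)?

ω = 2πf = 222400 rad/s
X_C = 1/(ωC) = 19.5 Ω
Z = 3.60 − j19.5 Ω
|Z| = √(3.60² + 19.5²) = 19.9 Ω
∠Z = arctan(-19.5/3.60) = -79.6°
cos φ = cos(-79.6°) = 0.181

0.181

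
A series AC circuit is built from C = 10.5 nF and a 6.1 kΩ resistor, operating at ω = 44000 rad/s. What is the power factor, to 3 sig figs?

0.942

X_C = 1/(ωC) = 2160 Ω
Z = 6100 − j2160 Ω
|Z| = √(6100² + 2160²) = 6470 Ω
∠Z = arctan(-2160/6100) = -19.5°
cos φ = cos(-19.5°) = 0.942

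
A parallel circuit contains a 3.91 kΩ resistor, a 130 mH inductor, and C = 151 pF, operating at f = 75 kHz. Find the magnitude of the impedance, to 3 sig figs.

ω = 2πf = 471200 rad/s
X_L = ωL = 61300 Ω
X_C = 1/(ωC) = 14100 Ω
Parallel: admittances add. Y = 1/R + 1/(jωL) + jωC
Y = (0.000256 + j5.48e-05) S
|Y| = 0.000262 S → |Z| = 1/|Y| = 3820 Ω, ∠Z = −∠Y = -12.1°

3820 Ω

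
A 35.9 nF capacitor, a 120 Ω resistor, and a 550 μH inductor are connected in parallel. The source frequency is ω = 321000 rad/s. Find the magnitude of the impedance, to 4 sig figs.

X_L = ωL = 176.6 Ω
X_C = 1/(ωC) = 86.78 Ω
Parallel: admittances add. Y = 1/R + 1/(jωL) + jωC
Y = (0.008333 + j0.005860) S
|Y| = 0.01019 S → |Z| = 1/|Y| = 98.16 Ω, ∠Z = −∠Y = -35.11°

98.16 Ω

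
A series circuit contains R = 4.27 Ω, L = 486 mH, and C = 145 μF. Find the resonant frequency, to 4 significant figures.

ω₀ = 1/√(LC) = 1/√(0.486 × 0.000145) = 119.1 rad/s
f₀ = ω₀/(2π) = 18.96 Hz

18.96 Hz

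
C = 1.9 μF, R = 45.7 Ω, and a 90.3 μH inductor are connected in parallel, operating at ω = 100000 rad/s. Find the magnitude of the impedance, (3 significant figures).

X_L = ωL = 9.03 Ω
X_C = 1/(ωC) = 5.26 Ω
Parallel: admittances add. Y = 1/R + 1/(jωL) + jωC
Y = (0.0219 + j0.0793) S
|Y| = 0.0822 S → |Z| = 1/|Y| = 12.2 Ω, ∠Z = −∠Y = -74.6°

12.2 Ω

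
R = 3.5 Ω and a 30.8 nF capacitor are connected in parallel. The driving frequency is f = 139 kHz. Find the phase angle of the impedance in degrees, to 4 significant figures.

ω = 2πf = 873400 rad/s
X_C = 1/(ωC) = 37.18 Ω
Parallel: admittances add. Y = 1/R + jωC
Y = (0.2857 + j0.02690) S
|Y| = 0.2870 S → |Z| = 1/|Y| = 3.485 Ω, ∠Z = −∠Y = -5.378°

-5.378°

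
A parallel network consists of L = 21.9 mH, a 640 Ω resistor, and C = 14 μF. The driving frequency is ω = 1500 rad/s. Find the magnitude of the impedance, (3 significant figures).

X_L = ωL = 32.9 Ω
X_C = 1/(ωC) = 47.6 Ω
Parallel: admittances add. Y = 1/R + 1/(jωL) + jωC
Y = (0.00156 − j0.00944) S
|Y| = 0.00957 S → |Z| = 1/|Y| = 104 Ω, ∠Z = −∠Y = 80.6°

104 Ω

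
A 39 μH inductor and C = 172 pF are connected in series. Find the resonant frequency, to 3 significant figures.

ω₀ = 1/√(LC) = 1/√(3.9e-05 × 1.72e-10) = 1.221e+07 rad/s
f₀ = ω₀/(2π) = 1.94 MHz

1.94 MHz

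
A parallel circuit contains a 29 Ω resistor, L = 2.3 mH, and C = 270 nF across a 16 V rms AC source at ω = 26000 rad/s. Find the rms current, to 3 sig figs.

573 mA

X_L = ωL = 59.8 Ω
X_C = 1/(ωC) = 142 Ω
Parallel: admittances add. Y = 1/R + 1/(jωL) + jωC
Y = (0.0345 − j0.00970) S
|Y| = 0.0358 S → |Z| = 1/|Y| = 27.9 Ω, ∠Z = −∠Y = 15.7°
I = V/|Z| = 16/27.9 = 573 mA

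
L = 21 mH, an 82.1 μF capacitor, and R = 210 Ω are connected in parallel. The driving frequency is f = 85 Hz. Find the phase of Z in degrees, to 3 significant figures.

84.0°

ω = 2πf = 534.1 rad/s
X_L = ωL = 11.2 Ω
X_C = 1/(ωC) = 22.8 Ω
Parallel: admittances add. Y = 1/R + 1/(jωL) + jωC
Y = (0.00476 − j0.0453) S
|Y| = 0.0456 S → |Z| = 1/|Y| = 21.9 Ω, ∠Z = −∠Y = 84.0°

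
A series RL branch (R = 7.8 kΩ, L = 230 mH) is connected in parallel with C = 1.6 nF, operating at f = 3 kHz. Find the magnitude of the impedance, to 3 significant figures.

ω = 2πf = 18850 rad/s
X_L = ωL = 4340 Ω
X_C = 1/(ωC) = 33200 Ω
Branch 1 (R+jX_L): Z₁ = 7800 + j4340 Ω, |Z₁| = 8920 Ω
Branch 2 (−jX_C): Z₂ = −j33200 Ω
Parallel: Z = Z₁Z₂/(Z₁+Z₂), |Z| = 9910 Ω, ∠Z = 13.9°

9910 Ω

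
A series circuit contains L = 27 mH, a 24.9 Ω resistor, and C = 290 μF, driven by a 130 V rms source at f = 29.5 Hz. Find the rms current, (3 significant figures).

4.58 A

ω = 2πf = 185.4 rad/s
X_L = ωL = 5.00 Ω
X_C = 1/(ωC) = 18.6 Ω
Net reactance X = X_L − X_C = -13.6 Ω
Z = 24.9 − j13.6 Ω
|Z| = √(24.9² + 13.6²) = 28.4 Ω
I = V/|Z| = 130/28.4 = 4.58 A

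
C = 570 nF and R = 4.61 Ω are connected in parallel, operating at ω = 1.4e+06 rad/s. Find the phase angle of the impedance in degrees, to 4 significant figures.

X_C = 1/(ωC) = 1.253 Ω
Parallel: admittances add. Y = 1/R + jωC
Y = (0.2169 + j0.7980) S
|Y| = 0.8270 S → |Z| = 1/|Y| = 1.209 Ω, ∠Z = −∠Y = -74.79°

-74.79°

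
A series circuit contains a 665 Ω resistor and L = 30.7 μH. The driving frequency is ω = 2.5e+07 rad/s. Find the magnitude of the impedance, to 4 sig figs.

X_L = ωL = 767.5 Ω
Z = 665.0 + j767.5 Ω
|Z| = √(665.0² + 767.5²) = 1016 Ω

1016 Ω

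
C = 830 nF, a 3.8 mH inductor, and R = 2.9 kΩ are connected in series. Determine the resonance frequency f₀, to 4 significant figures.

ω₀ = 1/√(LC) = 1/√(0.0038 × 8.3e-07) = 17810 rad/s
f₀ = ω₀/(2π) = 2.834 kHz

2.834 kHz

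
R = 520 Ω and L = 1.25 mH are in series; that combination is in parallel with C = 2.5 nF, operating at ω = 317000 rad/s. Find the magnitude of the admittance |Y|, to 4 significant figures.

1.224 mS

X_L = ωL = 396.2 Ω
X_C = 1/(ωC) = 1262 Ω
Branch 1 (R+jX_L): Z₁ = 520.0 + j396.2 Ω, |Z₁| = 653.8 Ω
Branch 2 (−jX_C): Z₂ = −j1262 Ω
Parallel: Z = Z₁Z₂/(Z₁+Z₂), |Z| = 817.0 Ω, ∠Z = 6.313°
|Y| = 1/|Z| = 1.224 mS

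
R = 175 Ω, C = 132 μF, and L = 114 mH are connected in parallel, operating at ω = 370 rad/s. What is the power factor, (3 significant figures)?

0.222

X_L = ωL = 42.2 Ω
X_C = 1/(ωC) = 20.5 Ω
Parallel: admittances add. Y = 1/R + 1/(jωL) + jωC
Y = (0.00571 + j0.0251) S
|Y| = 0.0258 S → |Z| = 1/|Y| = 38.8 Ω, ∠Z = −∠Y = -77.2°
cos φ = cos(-77.2°) = 0.222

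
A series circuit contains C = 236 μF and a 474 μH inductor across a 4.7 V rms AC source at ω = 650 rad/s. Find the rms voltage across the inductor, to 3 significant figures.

0.233 V

X_L = ωL = 0.308 Ω
X_C = 1/(ωC) = 6.52 Ω
Net reactance X = X_L − X_C = -6.21 Ω
Z = − j6.21 Ω
|Z| = √(0² + 6.21²) = 6.21 Ω
I = V/|Z| = 757 mA
V_L = I·|Z_L| = 0.757 × 0.308 = 0.233 V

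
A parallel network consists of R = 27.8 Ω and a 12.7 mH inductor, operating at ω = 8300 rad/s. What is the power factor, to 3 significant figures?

X_L = ωL = 105 Ω
Parallel: admittances add. Y = 1/R + 1/(jωL)
Y = (0.0360 − j0.00949) S
|Y| = 0.0372 S → |Z| = 1/|Y| = 26.9 Ω, ∠Z = −∠Y = 14.8°
cos φ = cos(14.8°) = 0.967

0.967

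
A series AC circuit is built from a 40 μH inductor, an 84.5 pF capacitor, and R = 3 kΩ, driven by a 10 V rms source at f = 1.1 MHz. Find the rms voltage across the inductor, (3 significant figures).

ω = 2πf = 6.912e+06 rad/s
X_L = ωL = 276 Ω
X_C = 1/(ωC) = 1710 Ω
Net reactance X = X_L − X_C = -1440 Ω
Z = 3000 − j1440 Ω
|Z| = √(3000² + 1440²) = 3330 Ω
I = V/|Z| = 3.01 mA
V_L = I·|Z_L| = 0.00301 × 276 = 0.831 V

0.831 V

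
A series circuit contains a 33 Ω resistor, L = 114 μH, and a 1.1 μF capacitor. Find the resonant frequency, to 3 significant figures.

ω₀ = 1/√(LC) = 1/√(0.000114 × 1.1e-06) = 89300 rad/s
f₀ = ω₀/(2π) = 14.2 kHz

14.2 kHz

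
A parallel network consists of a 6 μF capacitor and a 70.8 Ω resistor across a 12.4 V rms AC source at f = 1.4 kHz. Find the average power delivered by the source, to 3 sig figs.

2.17 W

ω = 2πf = 8796 rad/s
X_C = 1/(ωC) = 18.9 Ω
Parallel: admittances add. Y = 1/R + jωC
Y = (0.0141 + j0.0528) S
|Y| = 0.0546 S → |Z| = 1/|Y| = 18.3 Ω, ∠Z = −∠Y = -75.0°
I = V/|Z| = 677 mA
P = VI cos φ = 12.4 × 0.677 × cos(-75.0°) = 2.17 W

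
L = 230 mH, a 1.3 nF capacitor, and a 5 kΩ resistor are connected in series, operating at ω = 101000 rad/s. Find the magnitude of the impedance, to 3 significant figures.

16400 Ω

X_L = ωL = 23200 Ω
X_C = 1/(ωC) = 7620 Ω
Net reactance X = X_L − X_C = 15600 Ω
Z = 5000 + j15600 Ω
|Z| = √(5000² + 15600²) = 16400 Ω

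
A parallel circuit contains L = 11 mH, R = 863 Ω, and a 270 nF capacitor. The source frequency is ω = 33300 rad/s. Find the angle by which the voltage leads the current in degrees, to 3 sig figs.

X_L = ωL = 366 Ω
X_C = 1/(ωC) = 111 Ω
Parallel: admittances add. Y = 1/R + 1/(jωL) + jωC
Y = (0.00116 + j0.00626) S
|Y| = 0.00637 S → |Z| = 1/|Y| = 157 Ω, ∠Z = −∠Y = -79.5°

-79.5°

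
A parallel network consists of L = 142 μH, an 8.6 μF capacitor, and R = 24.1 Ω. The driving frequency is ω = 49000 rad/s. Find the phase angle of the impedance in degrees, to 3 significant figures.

-81.5°

X_L = ωL = 6.96 Ω
X_C = 1/(ωC) = 2.37 Ω
Parallel: admittances add. Y = 1/R + 1/(jωL) + jωC
Y = (0.0415 + j0.278) S
|Y| = 0.281 S → |Z| = 1/|Y| = 3.56 Ω, ∠Z = −∠Y = -81.5°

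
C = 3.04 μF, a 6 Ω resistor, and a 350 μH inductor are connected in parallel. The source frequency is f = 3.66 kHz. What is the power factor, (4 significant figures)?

ω = 2πf = 23000 rad/s
X_L = ωL = 8.049 Ω
X_C = 1/(ωC) = 14.30 Ω
Parallel: admittances add. Y = 1/R + 1/(jωL) + jωC
Y = (0.1667 − j0.05433) S
|Y| = 0.1753 S → |Z| = 1/|Y| = 5.705 Ω, ∠Z = −∠Y = 18.06°
cos φ = cos(18.06°) = 0.9508

0.9508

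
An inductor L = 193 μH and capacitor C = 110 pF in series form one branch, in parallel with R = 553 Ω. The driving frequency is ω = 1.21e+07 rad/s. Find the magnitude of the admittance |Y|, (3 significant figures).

X_L = ωL = 2340 Ω
X_C = 1/(ωC) = 751 Ω
Branch 1: Z₁ = R = 553 Ω
Branch 2 (series LC): Z₂ = j(X_L − X_C) = j1580 Ω
Parallel: Z = Z₁Z₂/(Z₁+Z₂), |Z| = 522 Ω, ∠Z = 19.2°
|Y| = 1/|Z| = 1.92 mS

1.92 mS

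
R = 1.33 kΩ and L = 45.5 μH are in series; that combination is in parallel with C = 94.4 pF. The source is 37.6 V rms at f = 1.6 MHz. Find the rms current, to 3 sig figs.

37.0 mA

ω = 2πf = 1.005e+07 rad/s
X_L = ωL = 457 Ω
X_C = 1/(ωC) = 1050 Ω
Branch 1 (R+jX_L): Z₁ = 1330 + j457 Ω, |Z₁| = 1410 Ω
Branch 2 (−jX_C): Z₂ = −j1050 Ω
Parallel: Z = Z₁Z₂/(Z₁+Z₂), |Z| = 1020 Ω, ∠Z = -46.9°
I = V/|Z| = 37.6/1020 = 37.0 mA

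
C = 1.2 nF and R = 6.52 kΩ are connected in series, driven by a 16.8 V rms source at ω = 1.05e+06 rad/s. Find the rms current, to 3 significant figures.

2.56 mA

X_C = 1/(ωC) = 794 Ω
Z = 6520 − j794 Ω
|Z| = √(6520² + 794²) = 6570 Ω
I = V/|Z| = 16.8/6570 = 2.56 mA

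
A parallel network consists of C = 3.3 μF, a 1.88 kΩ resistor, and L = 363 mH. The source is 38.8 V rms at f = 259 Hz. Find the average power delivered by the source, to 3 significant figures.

801 mW

ω = 2πf = 1627 rad/s
X_L = ωL = 591 Ω
X_C = 1/(ωC) = 186 Ω
Parallel: admittances add. Y = 1/R + 1/(jωL) + jωC
Y = (0.000532 + j0.00368) S
|Y| = 0.00372 S → |Z| = 1/|Y| = 269 Ω, ∠Z = −∠Y = -81.8°
I = V/|Z| = 144 mA
P = VI cos φ = 38.8 × 0.144 × cos(-81.8°) = 801 mW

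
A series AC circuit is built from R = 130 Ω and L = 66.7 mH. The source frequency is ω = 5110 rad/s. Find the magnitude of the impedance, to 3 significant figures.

365 Ω

X_L = ωL = 341 Ω
Z = 130 + j341 Ω
|Z| = √(130² + 341²) = 365 Ω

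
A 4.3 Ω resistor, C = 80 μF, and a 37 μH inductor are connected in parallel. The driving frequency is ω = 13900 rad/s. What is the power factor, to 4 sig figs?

X_L = ωL = 0.5143 Ω
X_C = 1/(ωC) = 0.8993 Ω
Parallel: admittances add. Y = 1/R + 1/(jωL) + jωC
Y = (0.2326 − j0.8324) S
|Y| = 0.8643 S → |Z| = 1/|Y| = 1.157 Ω, ∠Z = −∠Y = 74.39°
cos φ = cos(74.39°) = 0.2691

0.2691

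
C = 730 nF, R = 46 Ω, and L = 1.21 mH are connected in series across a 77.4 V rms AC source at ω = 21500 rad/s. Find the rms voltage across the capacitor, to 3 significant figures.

82.9 V

X_L = ωL = 26.0 Ω
X_C = 1/(ωC) = 63.7 Ω
Net reactance X = X_L − X_C = -37.7 Ω
Z = 46.0 − j37.7 Ω
|Z| = √(46.0² + 37.7²) = 59.5 Ω
I = V/|Z| = 1.30 A
V_C = I·|Z_C| = 1.30 × 63.7 = 82.9 V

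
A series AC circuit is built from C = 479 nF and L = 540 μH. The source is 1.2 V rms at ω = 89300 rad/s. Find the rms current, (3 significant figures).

48.3 mA

X_L = ωL = 48.2 Ω
X_C = 1/(ωC) = 23.4 Ω
Net reactance X = X_L − X_C = 24.8 Ω
Z = j24.8 Ω
|Z| = √(0² + 24.8²) = 24.8 Ω
I = V/|Z| = 1.2/24.8 = 48.3 mA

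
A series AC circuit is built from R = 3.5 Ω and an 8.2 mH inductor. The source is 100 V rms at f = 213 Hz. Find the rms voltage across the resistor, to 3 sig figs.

ω = 2πf = 1338 rad/s
X_L = ωL = 11.0 Ω
Z = 3.50 + j11.0 Ω
|Z| = √(3.50² + 11.0²) = 11.5 Ω
I = V/|Z| = 8.68 A
V_R = I·|Z_R| = 8.68 × 3.50 = 30.4 V

30.4 V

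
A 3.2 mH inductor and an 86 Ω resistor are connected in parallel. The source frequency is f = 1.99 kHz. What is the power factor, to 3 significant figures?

ω = 2πf = 12500 rad/s
X_L = ωL = 40.0 Ω
Parallel: admittances add. Y = 1/R + 1/(jωL)
Y = (0.0116 − j0.0250) S
|Y| = 0.0276 S → |Z| = 1/|Y| = 36.3 Ω, ∠Z = −∠Y = 65.0°
cos φ = cos(65.0°) = 0.422

0.422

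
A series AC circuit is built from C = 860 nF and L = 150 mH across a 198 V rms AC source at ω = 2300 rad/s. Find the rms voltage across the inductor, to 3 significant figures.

425 V

X_L = ωL = 345 Ω
X_C = 1/(ωC) = 506 Ω
Net reactance X = X_L − X_C = -161 Ω
Z = − j161 Ω
|Z| = √(0² + 161²) = 161 Ω
I = V/|Z| = 1.23 A
V_L = I·|Z_L| = 1.23 × 345 = 425 V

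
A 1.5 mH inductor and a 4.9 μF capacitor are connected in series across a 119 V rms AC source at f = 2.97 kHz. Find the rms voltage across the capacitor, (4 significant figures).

ω = 2πf = 18660 rad/s
X_L = ωL = 27.99 Ω
X_C = 1/(ωC) = 10.94 Ω
Net reactance X = X_L − X_C = 17.06 Ω
Z = j17.06 Ω
|Z| = √(0² + 17.06²) = 17.06 Ω
I = V/|Z| = 6.977 A
V_C = I·|Z_C| = 6.977 × 10.94 = 76.31 V

76.31 V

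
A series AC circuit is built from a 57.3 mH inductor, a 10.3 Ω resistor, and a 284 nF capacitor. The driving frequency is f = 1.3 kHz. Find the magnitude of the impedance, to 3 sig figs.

38.4 Ω

ω = 2πf = 8168 rad/s
X_L = ωL = 468 Ω
X_C = 1/(ωC) = 431 Ω
Net reactance X = X_L − X_C = 37.0 Ω
Z = 10.3 + j37.0 Ω
|Z| = √(10.3² + 37.0²) = 38.4 Ω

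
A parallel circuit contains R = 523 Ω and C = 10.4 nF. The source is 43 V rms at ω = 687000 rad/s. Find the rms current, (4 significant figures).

318.0 mA

X_C = 1/(ωC) = 140.0 Ω
Parallel: admittances add. Y = 1/R + jωC
Y = (0.001912 + j0.007145) S
|Y| = 0.007396 S → |Z| = 1/|Y| = 135.2 Ω, ∠Z = −∠Y = -75.02°
I = V/|Z| = 43/135.2 = 318.0 mA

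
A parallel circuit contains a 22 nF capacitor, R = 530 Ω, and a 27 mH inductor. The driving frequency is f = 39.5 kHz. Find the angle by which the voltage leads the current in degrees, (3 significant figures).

ω = 2πf = 248200 rad/s
X_L = ωL = 6700 Ω
X_C = 1/(ωC) = 183 Ω
Parallel: admittances add. Y = 1/R + 1/(jωL) + jωC
Y = (0.00189 + j0.00531) S
|Y| = 0.00564 S → |Z| = 1/|Y| = 177 Ω, ∠Z = −∠Y = -70.4°

-70.4°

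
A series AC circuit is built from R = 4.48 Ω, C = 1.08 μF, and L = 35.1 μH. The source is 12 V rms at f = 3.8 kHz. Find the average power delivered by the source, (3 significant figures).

442 mW

ω = 2πf = 23880 rad/s
X_L = ωL = 0.838 Ω
X_C = 1/(ωC) = 38.8 Ω
Net reactance X = X_L − X_C = -37.9 Ω
Z = 4.48 − j37.9 Ω
|Z| = √(4.48² + 37.9²) = 38.2 Ω
∠Z = arctan(-37.9/4.48) = -83.3°
I = V/|Z| = 314 mA
P = VI cos φ = 12 × 0.314 × cos(-83.3°) = 442 mW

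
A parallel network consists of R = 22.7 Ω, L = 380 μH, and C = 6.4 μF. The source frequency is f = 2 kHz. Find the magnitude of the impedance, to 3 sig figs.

ω = 2πf = 12570 rad/s
X_L = ωL = 4.78 Ω
X_C = 1/(ωC) = 12.4 Ω
Parallel: admittances add. Y = 1/R + 1/(jωL) + jωC
Y = (0.0441 − j0.129) S
|Y| = 0.136 S → |Z| = 1/|Y| = 7.34 Ω, ∠Z = −∠Y = 71.1°

7.34 Ω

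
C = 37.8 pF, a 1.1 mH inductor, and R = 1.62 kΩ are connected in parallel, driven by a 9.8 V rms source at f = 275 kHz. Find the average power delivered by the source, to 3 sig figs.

ω = 2πf = 1.728e+06 rad/s
X_L = ωL = 1900 Ω
X_C = 1/(ωC) = 15300 Ω
Parallel: admittances add. Y = 1/R + 1/(jωL) + jωC
Y = (0.000617 − j0.000461) S
|Y| = 0.000770 S → |Z| = 1/|Y| = 1300 Ω, ∠Z = −∠Y = 36.7°
I = V/|Z| = 7.55 mA
P = VI cos φ = 9.8 × 0.00755 × cos(36.7°) = 59.3 mW

59.3 mW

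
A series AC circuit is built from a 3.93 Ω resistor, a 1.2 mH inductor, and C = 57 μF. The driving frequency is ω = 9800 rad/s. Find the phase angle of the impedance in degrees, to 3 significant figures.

X_L = ωL = 11.8 Ω
X_C = 1/(ωC) = 1.79 Ω
Net reactance X = X_L − X_C = 9.97 Ω
Z = 3.93 + j9.97 Ω
|Z| = √(3.93² + 9.97²) = 10.7 Ω
∠Z = arctan(9.97/3.93) = 68.5°

68.5°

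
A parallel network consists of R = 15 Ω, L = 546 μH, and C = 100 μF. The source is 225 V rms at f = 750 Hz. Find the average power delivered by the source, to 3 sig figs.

ω = 2πf = 4712 rad/s
X_L = ωL = 2.57 Ω
X_C = 1/(ωC) = 2.12 Ω
Parallel: admittances add. Y = 1/R + 1/(jωL) + jωC
Y = (0.0667 + j0.0826) S
|Y| = 0.106 S → |Z| = 1/|Y| = 9.42 Ω, ∠Z = −∠Y = -51.1°
I = V/|Z| = 23.9 A
P = VI cos φ = 225 × 23.9 × cos(-51.1°) = 3.38 kW

3.38 kW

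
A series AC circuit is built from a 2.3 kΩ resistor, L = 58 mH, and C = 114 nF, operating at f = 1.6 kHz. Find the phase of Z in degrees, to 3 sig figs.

ω = 2πf = 10050 rad/s
X_L = ωL = 583 Ω
X_C = 1/(ωC) = 873 Ω
Net reactance X = X_L − X_C = -289 Ω
Z = 2300 − j289 Ω
|Z| = √(2300² + 289²) = 2320 Ω
∠Z = arctan(-289/2300) = -7.17°

-7.17°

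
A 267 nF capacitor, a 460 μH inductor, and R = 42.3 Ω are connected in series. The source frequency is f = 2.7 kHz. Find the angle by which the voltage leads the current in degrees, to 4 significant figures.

-78.77°

ω = 2πf = 16960 rad/s
X_L = ωL = 7.804 Ω
X_C = 1/(ωC) = 220.8 Ω
Net reactance X = X_L − X_C = -213.0 Ω
Z = 42.30 − j213.0 Ω
|Z| = √(42.30² + 213.0²) = 217.1 Ω
∠Z = arctan(-213.0/42.30) = -78.77°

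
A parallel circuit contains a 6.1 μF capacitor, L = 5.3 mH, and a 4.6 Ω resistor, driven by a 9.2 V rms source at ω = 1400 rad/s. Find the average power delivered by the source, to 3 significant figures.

X_L = ωL = 7.42 Ω
X_C = 1/(ωC) = 117 Ω
Parallel: admittances add. Y = 1/R + 1/(jωL) + jωC
Y = (0.217 − j0.126) S
|Y| = 0.251 S → |Z| = 1/|Y| = 3.98 Ω, ∠Z = −∠Y = 30.1°
I = V/|Z| = 2.31 A
P = VI cos φ = 9.2 × 2.31 × cos(30.1°) = 18.4 W

18.4 W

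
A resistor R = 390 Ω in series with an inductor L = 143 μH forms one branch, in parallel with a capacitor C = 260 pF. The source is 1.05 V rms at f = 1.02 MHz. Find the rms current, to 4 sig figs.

882.1 μA

ω = 2πf = 6.409e+06 rad/s
X_L = ωL = 916.5 Ω
X_C = 1/(ωC) = 600.1 Ω
Branch 1 (R+jX_L): Z₁ = 390.0 + j916.5 Ω, |Z₁| = 996.0 Ω
Branch 2 (−jX_C): Z₂ = −j600.1 Ω
Parallel: Z = Z₁Z₂/(Z₁+Z₂), |Z| = 1190 Ω, ∠Z = -62.10°
I = V/|Z| = 1.05/1190 = 882.1 μA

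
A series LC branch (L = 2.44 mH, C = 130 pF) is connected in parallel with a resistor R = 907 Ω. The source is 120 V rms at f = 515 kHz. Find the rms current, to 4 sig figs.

134.1 mA

ω = 2πf = 3.236e+06 rad/s
X_L = ωL = 7895 Ω
X_C = 1/(ωC) = 2377 Ω
Branch 1: Z₁ = R = 907.0 Ω
Branch 2 (series LC): Z₂ = j(X_L − X_C) = j5518 Ω
Parallel: Z = Z₁Z₂/(Z₁+Z₂), |Z| = 895.0 Ω, ∠Z = 9.334°
I = V/|Z| = 120/895.0 = 134.1 mA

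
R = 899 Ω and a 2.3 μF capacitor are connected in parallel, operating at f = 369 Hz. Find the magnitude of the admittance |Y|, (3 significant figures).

5.45 mS

ω = 2πf = 2318 rad/s
X_C = 1/(ωC) = 188 Ω
Parallel: admittances add. Y = 1/R + jωC
Y = (0.00111 + j0.00533) S
|Y| = 0.00545 S → |Z| = 1/|Y| = 184 Ω, ∠Z = −∠Y = -78.2°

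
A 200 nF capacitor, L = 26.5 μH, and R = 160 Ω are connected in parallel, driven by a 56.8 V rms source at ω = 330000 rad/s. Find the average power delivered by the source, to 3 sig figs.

20.2 W

X_L = ωL = 8.75 Ω
X_C = 1/(ωC) = 15.2 Ω
Parallel: admittances add. Y = 1/R + 1/(jωL) + jωC
Y = (0.00625 − j0.0484) S
|Y| = 0.0488 S → |Z| = 1/|Y| = 20.5 Ω, ∠Z = −∠Y = 82.6°
I = V/|Z| = 2.77 A
P = VI cos φ = 56.8 × 2.77 × cos(82.6°) = 20.2 W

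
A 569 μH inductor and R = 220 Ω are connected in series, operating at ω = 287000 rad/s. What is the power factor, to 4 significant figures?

X_L = ωL = 163.3 Ω
Z = 220.0 + j163.3 Ω
|Z| = √(220.0² + 163.3²) = 274.0 Ω
∠Z = arctan(163.3/220.0) = 36.59°
cos φ = cos(36.59°) = 0.8030

0.8030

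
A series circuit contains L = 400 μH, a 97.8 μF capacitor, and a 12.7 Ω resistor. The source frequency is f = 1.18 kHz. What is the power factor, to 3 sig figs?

ω = 2πf = 7414 rad/s
X_L = ωL = 2.97 Ω
X_C = 1/(ωC) = 1.38 Ω
Net reactance X = X_L − X_C = 1.59 Ω
Z = 12.7 + j1.59 Ω
|Z| = √(12.7² + 1.59²) = 12.8 Ω
∠Z = arctan(1.59/12.7) = 7.12°
cos φ = cos(7.12°) = 0.992

0.992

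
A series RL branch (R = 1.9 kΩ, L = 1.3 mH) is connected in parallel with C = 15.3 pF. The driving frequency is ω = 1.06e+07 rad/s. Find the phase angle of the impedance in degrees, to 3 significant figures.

X_L = ωL = 13800 Ω
X_C = 1/(ωC) = 6170 Ω
Branch 1 (R+jX_L): Z₁ = 1900 + j13800 Ω, |Z₁| = 13900 Ω
Branch 2 (−jX_C): Z₂ = −j6170 Ω
Parallel: Z = Z₁Z₂/(Z₁+Z₂), |Z| = 10900 Ω, ∠Z = -83.8°

-83.8°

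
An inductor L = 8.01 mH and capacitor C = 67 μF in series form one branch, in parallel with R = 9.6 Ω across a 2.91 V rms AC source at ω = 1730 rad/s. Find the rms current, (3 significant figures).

634 mA

X_L = ωL = 13.9 Ω
X_C = 1/(ωC) = 8.63 Ω
Branch 1: Z₁ = R = 9.60 Ω
Branch 2 (series LC): Z₂ = j(X_L − X_C) = j5.23 Ω
Parallel: Z = Z₁Z₂/(Z₁+Z₂), |Z| = 4.59 Ω, ∠Z = 61.4°
I = V/|Z| = 2.91/4.59 = 634 mA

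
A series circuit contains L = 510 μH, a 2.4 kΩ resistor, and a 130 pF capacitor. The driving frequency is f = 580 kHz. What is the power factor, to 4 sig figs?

ω = 2πf = 3.644e+06 rad/s
X_L = ωL = 1859 Ω
X_C = 1/(ωC) = 2111 Ω
Net reactance X = X_L − X_C = -252.2 Ω
Z = 2400 − j252.2 Ω
|Z| = √(2400² + 252.2²) = 2413 Ω
∠Z = arctan(-252.2/2400) = -6.000°
cos φ = cos(-6.000°) = 0.9945

0.9945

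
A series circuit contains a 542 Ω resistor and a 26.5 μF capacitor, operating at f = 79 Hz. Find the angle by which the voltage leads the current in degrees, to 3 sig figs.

-7.98°

ω = 2πf = 496.4 rad/s
X_C = 1/(ωC) = 76.0 Ω
Z = 542 − j76.0 Ω
|Z| = √(542² + 76.0²) = 547 Ω
∠Z = arctan(-76.0/542) = -7.98°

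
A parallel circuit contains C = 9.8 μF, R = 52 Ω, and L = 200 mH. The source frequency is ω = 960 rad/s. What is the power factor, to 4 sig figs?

0.9770

X_L = ωL = 192.0 Ω
X_C = 1/(ωC) = 106.3 Ω
Parallel: admittances add. Y = 1/R + 1/(jωL) + jωC
Y = (0.01923 + j0.004200) S
|Y| = 0.01968 S → |Z| = 1/|Y| = 50.80 Ω, ∠Z = −∠Y = -12.32°
cos φ = cos(-12.32°) = 0.9770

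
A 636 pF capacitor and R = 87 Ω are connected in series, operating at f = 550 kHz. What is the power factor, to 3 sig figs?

ω = 2πf = 3.456e+06 rad/s
X_C = 1/(ωC) = 455 Ω
Z = 87.0 − j455 Ω
|Z| = √(87.0² + 455²) = 463 Ω
∠Z = arctan(-455/87.0) = -79.2°
cos φ = cos(-79.2°) = 0.188

0.188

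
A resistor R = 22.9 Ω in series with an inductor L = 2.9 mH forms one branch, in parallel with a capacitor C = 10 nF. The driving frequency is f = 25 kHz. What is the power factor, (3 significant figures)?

ω = 2πf = 157100 rad/s
X_L = ωL = 456 Ω
X_C = 1/(ωC) = 637 Ω
Branch 1 (R+jX_L): Z₁ = 22.9 + j456 Ω, |Z₁| = 456 Ω
Branch 2 (−jX_C): Z₂ = −j637 Ω
Parallel: Z = Z₁Z₂/(Z₁+Z₂), |Z| = 1590 Ω, ∠Z = 79.9°
cos φ = cos(79.9°) = 0.175

0.175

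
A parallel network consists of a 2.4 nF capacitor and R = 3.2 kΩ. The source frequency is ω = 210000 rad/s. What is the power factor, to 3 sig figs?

X_C = 1/(ωC) = 1980 Ω
Parallel: admittances add. Y = 1/R + jωC
Y = (0.000313 + j0.000504) S
|Y| = 0.000593 S → |Z| = 1/|Y| = 1690 Ω, ∠Z = −∠Y = -58.2°
cos φ = cos(-58.2°) = 0.527

0.527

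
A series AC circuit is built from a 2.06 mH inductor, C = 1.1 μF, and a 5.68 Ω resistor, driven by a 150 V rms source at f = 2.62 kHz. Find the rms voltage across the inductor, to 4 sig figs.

230.6 V

ω = 2πf = 16460 rad/s
X_L = ωL = 33.91 Ω
X_C = 1/(ωC) = 55.22 Ω
Net reactance X = X_L − X_C = -21.31 Ω
Z = 5.680 − j21.31 Ω
|Z| = √(5.680² + 21.31²) = 22.06 Ω
I = V/|Z| = 6.801 A
V_L = I·|Z_L| = 6.801 × 33.91 = 230.6 V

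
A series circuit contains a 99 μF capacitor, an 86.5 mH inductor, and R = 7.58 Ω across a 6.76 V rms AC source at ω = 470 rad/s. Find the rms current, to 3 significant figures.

X_L = ωL = 40.7 Ω
X_C = 1/(ωC) = 21.5 Ω
Net reactance X = X_L − X_C = 19.2 Ω
Z = 7.58 + j19.2 Ω
|Z| = √(7.58² + 19.2²) = 20.6 Ω
I = V/|Z| = 6.76/20.6 = 328 mA

328 mA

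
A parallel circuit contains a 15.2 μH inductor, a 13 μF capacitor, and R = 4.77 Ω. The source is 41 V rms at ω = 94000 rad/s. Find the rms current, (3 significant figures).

23.1 A

X_L = ωL = 1.43 Ω
X_C = 1/(ωC) = 0.818 Ω
Parallel: admittances add. Y = 1/R + 1/(jωL) + jωC
Y = (0.210 + j0.522) S
|Y| = 0.563 S → |Z| = 1/|Y| = 1.78 Ω, ∠Z = −∠Y = -68.1°
I = V/|Z| = 41/1.78 = 23.1 A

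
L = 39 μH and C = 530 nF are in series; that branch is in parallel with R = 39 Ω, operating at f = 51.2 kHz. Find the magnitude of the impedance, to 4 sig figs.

ω = 2πf = 321700 rad/s
X_L = ωL = 12.55 Ω
X_C = 1/(ωC) = 5.865 Ω
Branch 1: Z₁ = R = 39.00 Ω
Branch 2 (series LC): Z₂ = j(X_L − X_C) = j6.681 Ω
Parallel: Z = Z₁Z₂/(Z₁+Z₂), |Z| = 6.585 Ω, ∠Z = 80.28°

6.585 Ω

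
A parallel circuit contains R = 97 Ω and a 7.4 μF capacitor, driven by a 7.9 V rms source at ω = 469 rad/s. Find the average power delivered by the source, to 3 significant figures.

643 mW

X_C = 1/(ωC) = 288 Ω
Parallel: admittances add. Y = 1/R + jωC
Y = (0.0103 + j0.00347) S
|Y| = 0.0109 S → |Z| = 1/|Y| = 91.9 Ω, ∠Z = −∠Y = -18.6°
I = V/|Z| = 85.9 mA
P = VI cos φ = 7.9 × 0.0859 × cos(-18.6°) = 643 mW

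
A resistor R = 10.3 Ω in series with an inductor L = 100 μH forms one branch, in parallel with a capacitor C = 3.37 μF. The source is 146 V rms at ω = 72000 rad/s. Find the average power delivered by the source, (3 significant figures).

X_L = ωL = 7.20 Ω
X_C = 1/(ωC) = 4.12 Ω
Branch 1 (R+jX_L): Z₁ = 10.3 + j7.20 Ω, |Z₁| = 12.6 Ω
Branch 2 (−jX_C): Z₂ = −j4.12 Ω
Parallel: Z = Z₁Z₂/(Z₁+Z₂), |Z| = 4.82 Ω, ∠Z = -71.7°
I = V/|Z| = 30.3 A
P = VI cos φ = 146 × 30.3 × cos(-71.7°) = 1.39 kW

1.39 kW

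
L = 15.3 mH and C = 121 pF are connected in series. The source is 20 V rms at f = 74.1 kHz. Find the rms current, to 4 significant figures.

1.882 mA

ω = 2πf = 465600 rad/s
X_L = ωL = 7123 Ω
X_C = 1/(ωC) = 17750 Ω
Net reactance X = X_L − X_C = -10630 Ω
Z = − j10630 Ω
|Z| = √(0² + 10630²) = 10630 Ω
I = V/|Z| = 20/10630 = 1.882 mA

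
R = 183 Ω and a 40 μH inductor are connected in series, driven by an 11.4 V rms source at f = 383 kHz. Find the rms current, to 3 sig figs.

ω = 2πf = 2.406e+06 rad/s
X_L = ωL = 96.3 Ω
Z = 183 + j96.3 Ω
|Z| = √(183² + 96.3²) = 207 Ω
I = V/|Z| = 11.4/207 = 55.1 mA

55.1 mA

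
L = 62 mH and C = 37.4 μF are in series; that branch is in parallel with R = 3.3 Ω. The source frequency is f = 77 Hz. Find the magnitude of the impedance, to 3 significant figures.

3.27 Ω

ω = 2πf = 483.8 rad/s
X_L = ωL = 30.0 Ω
X_C = 1/(ωC) = 55.3 Ω
Branch 1: Z₁ = R = 3.30 Ω
Branch 2 (series LC): Z₂ = j(X_L − X_C) = −j25.3 Ω
Parallel: Z = Z₁Z₂/(Z₁+Z₂), |Z| = 3.27 Ω, ∠Z = -7.44°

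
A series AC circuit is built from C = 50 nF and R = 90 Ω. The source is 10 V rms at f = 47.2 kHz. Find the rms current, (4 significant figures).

ω = 2πf = 296600 rad/s
X_C = 1/(ωC) = 67.44 Ω
Z = 90.00 − j67.44 Ω
|Z| = √(90.00² + 67.44²) = 112.5 Ω
I = V/|Z| = 10/112.5 = 88.92 mA

88.92 mA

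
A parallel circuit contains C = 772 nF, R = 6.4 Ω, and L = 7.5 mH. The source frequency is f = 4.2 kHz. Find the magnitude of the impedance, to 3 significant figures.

6.37 Ω

ω = 2πf = 26390 rad/s
X_L = ωL = 198 Ω
X_C = 1/(ωC) = 49.1 Ω
Parallel: admittances add. Y = 1/R + 1/(jωL) + jωC
Y = (0.156 + j0.0153) S
|Y| = 0.157 S → |Z| = 1/|Y| = 6.37 Ω, ∠Z = −∠Y = -5.60°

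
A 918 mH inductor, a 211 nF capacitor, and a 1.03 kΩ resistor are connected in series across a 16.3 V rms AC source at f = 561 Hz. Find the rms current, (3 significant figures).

7.57 mA

ω = 2πf = 3525 rad/s
X_L = ωL = 3240 Ω
X_C = 1/(ωC) = 1340 Ω
Net reactance X = X_L − X_C = 1890 Ω
Z = 1030 + j1890 Ω
|Z| = √(1030² + 1890²) = 2150 Ω
I = V/|Z| = 16.3/2150 = 7.57 mA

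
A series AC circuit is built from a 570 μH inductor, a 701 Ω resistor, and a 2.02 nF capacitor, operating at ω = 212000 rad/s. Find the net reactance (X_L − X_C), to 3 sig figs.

X_L = ωL = 121 Ω
X_C = 1/(ωC) = 2340 Ω
X = 121 − 2340 = -2210 Ω

-2210 Ω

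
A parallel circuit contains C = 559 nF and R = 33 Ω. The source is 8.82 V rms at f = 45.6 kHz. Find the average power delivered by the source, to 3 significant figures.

2.36 W

ω = 2πf = 286500 rad/s
X_C = 1/(ωC) = 6.24 Ω
Parallel: admittances add. Y = 1/R + jωC
Y = (0.0303 + j0.160) S
|Y| = 0.163 S → |Z| = 1/|Y| = 6.13 Ω, ∠Z = −∠Y = -79.3°
I = V/|Z| = 1.44 A
P = VI cos φ = 8.82 × 1.44 × cos(-79.3°) = 2.36 W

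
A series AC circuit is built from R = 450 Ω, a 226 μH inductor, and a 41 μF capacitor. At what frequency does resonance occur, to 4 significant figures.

1.653 kHz

ω₀ = 1/√(LC) = 1/√(0.000226 × 4.1e-05) = 10390 rad/s
f₀ = ω₀/(2π) = 1.653 kHz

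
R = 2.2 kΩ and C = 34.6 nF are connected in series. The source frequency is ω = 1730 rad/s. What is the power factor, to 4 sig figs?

0.1306

X_C = 1/(ωC) = 16710 Ω
Z = 2200 − j16710 Ω
|Z| = √(2200² + 16710²) = 16850 Ω
∠Z = arctan(-16710/2200) = -82.50°
cos φ = cos(-82.50°) = 0.1306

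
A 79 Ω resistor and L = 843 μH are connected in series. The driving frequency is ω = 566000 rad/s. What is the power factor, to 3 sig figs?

0.163

X_L = ωL = 477 Ω
Z = 79.0 + j477 Ω
|Z| = √(79.0² + 477²) = 484 Ω
∠Z = arctan(477/79.0) = 80.6°
cos φ = cos(80.6°) = 0.163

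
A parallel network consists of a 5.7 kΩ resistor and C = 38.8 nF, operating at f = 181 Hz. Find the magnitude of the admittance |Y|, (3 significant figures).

181 μS

ω = 2πf = 1137 rad/s
X_C = 1/(ωC) = 22700 Ω
Parallel: admittances add. Y = 1/R + jωC
Y = (0.000175 + j4.41e-05) S
|Y| = 0.000181 S → |Z| = 1/|Y| = 5530 Ω, ∠Z = −∠Y = -14.1°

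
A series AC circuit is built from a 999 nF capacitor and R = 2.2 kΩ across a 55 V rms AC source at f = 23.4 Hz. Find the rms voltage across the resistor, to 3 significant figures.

16.9 V

ω = 2πf = 147.0 rad/s
X_C = 1/(ωC) = 6810 Ω
Z = 2200 − j6810 Ω
|Z| = √(2200² + 6810²) = 7150 Ω
I = V/|Z| = 7.69 mA
V_R = I·|Z_R| = 0.00769 × 2200 = 16.9 V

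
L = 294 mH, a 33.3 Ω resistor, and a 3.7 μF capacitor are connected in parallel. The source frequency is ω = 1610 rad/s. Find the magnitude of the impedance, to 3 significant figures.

33.0 Ω

X_L = ωL = 473 Ω
X_C = 1/(ωC) = 168 Ω
Parallel: admittances add. Y = 1/R + 1/(jωL) + jωC
Y = (0.0300 + j0.00384) S
|Y| = 0.0303 S → |Z| = 1/|Y| = 33.0 Ω, ∠Z = −∠Y = -7.30°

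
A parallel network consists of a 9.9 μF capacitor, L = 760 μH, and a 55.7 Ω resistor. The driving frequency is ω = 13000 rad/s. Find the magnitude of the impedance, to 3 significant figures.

30.5 Ω

X_L = ωL = 9.88 Ω
X_C = 1/(ωC) = 7.77 Ω
Parallel: admittances add. Y = 1/R + 1/(jωL) + jωC
Y = (0.0180 + j0.0275) S
|Y| = 0.0328 S → |Z| = 1/|Y| = 30.5 Ω, ∠Z = −∠Y = -56.8°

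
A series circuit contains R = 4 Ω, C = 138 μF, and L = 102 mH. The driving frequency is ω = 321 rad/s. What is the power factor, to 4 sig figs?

0.3661

X_L = ωL = 32.74 Ω
X_C = 1/(ωC) = 22.57 Ω
Net reactance X = X_L − X_C = 10.17 Ω
Z = 4.000 + j10.17 Ω
|Z| = √(4.000² + 10.17²) = 10.93 Ω
∠Z = arctan(10.17/4.000) = 68.53°
cos φ = cos(68.53°) = 0.3661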